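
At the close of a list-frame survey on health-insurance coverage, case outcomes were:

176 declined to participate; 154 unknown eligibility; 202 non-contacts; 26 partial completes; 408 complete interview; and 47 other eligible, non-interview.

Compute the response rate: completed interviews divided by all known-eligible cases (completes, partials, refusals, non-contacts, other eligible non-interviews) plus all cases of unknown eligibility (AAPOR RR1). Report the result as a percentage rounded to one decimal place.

40.3%

Numerator = 408
Denominator = 408 + 26 + 176 + 202 + 47 + 154 = 1013
RR1 = 408 / 1013 = 0.4028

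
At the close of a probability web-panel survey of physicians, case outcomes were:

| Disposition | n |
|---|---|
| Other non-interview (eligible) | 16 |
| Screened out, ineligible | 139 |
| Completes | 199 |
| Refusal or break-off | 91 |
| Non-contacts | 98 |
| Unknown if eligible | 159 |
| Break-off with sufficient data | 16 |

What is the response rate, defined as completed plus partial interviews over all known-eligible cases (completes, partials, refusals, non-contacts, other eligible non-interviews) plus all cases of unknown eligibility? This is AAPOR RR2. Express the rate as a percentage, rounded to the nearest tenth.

Top: 199 + 16 = 215
Denom: 199 + 16 + 91 + 98 + 16 + 159 = 579
RR2 = 215 / 579 = 0.3713

37.1%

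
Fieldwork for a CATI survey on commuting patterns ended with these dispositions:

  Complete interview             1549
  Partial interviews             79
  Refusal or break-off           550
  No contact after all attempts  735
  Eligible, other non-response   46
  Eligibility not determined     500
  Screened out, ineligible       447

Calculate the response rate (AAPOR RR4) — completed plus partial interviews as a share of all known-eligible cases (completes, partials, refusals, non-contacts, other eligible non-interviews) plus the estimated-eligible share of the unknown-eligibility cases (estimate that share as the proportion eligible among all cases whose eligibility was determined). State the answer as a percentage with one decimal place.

Num = 1549 + 79 = 1628
Known eligible = 1549 + 79 + 550 + 735 + 46 = 2959
e = 2959 / (2959 + 447) = 2959 / 3406 = 0.8688
Estimated eligible among unknowns = 0.8688 × 500 = 434.40
Denominator = 2959 + 434.40 = 3393.40
RR4 = 1628 / 3393.40 = 0.4798

48.0%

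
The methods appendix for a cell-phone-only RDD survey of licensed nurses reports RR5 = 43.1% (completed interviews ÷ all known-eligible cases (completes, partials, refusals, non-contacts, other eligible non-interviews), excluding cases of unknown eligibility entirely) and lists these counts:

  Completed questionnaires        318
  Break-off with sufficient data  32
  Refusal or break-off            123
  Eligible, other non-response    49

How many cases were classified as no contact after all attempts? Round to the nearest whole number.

216

RR5 = 318 / D = 0.431
D = 318 / 0.431 = 737.8
Remaining denominator categories sum to 522
no contact after all attempts = 737.8 − 522 ≈ 216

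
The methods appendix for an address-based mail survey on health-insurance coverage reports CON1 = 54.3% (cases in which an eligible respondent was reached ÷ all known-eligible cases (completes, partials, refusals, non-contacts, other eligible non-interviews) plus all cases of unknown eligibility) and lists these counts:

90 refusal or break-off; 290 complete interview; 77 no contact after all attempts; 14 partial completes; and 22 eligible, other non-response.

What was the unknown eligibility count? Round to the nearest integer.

Numerator: 290 + 14 + 90 + 22 = 416
CON1 = 416 / D = 0.543
D = 416 / 0.543 = 766.1
Other denominator terms total 493
unknown eligibility = 766.1 − 493 ≈ 273

273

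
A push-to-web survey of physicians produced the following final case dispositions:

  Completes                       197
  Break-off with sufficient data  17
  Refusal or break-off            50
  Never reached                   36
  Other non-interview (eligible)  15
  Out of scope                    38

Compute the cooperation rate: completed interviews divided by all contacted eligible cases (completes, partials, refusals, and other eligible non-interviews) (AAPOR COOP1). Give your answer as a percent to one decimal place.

70.6%

Top → 197
Base → 197 + 17 + 50 + 15 = 279
COOP1 = 197 / 279 = 0.7061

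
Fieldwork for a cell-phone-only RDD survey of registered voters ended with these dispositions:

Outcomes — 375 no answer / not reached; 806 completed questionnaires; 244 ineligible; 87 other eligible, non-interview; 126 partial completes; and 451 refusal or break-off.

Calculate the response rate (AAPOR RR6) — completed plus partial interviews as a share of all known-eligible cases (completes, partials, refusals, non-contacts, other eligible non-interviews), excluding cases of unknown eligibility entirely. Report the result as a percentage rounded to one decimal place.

Numerator = 806 + 126 = 932
Denom = 806 + 126 + 451 + 375 + 87 = 1845
RR6 = 932 / 1845 = 0.5051

50.5%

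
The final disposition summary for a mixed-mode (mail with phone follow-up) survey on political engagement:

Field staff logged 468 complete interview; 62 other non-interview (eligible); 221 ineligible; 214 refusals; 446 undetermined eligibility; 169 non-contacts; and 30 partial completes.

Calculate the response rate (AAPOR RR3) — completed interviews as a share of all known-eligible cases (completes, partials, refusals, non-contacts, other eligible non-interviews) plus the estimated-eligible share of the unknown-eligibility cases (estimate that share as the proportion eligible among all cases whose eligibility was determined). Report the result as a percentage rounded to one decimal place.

35.9%

Num → 468
Eligible (known) → 468 + 30 + 214 + 169 + 62 = 943
e = 943 / (943 + 221) = 943 / 1164 = 0.8101
e × U → 0.8101 × 446 = 361.30
Base → 943 + 361.30 = 1304.30
RR3 = 468 / 1304.30 = 0.3588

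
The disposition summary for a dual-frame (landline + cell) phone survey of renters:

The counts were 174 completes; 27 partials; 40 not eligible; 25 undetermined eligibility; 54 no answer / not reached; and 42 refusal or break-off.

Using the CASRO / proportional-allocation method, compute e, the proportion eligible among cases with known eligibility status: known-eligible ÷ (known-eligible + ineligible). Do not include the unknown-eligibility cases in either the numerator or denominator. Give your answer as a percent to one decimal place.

Determined eligible = 174 + 27 + 42 + 54 = 297
e = 297 / (297 + 40) = 297 / 337 = 0.8813

88.1%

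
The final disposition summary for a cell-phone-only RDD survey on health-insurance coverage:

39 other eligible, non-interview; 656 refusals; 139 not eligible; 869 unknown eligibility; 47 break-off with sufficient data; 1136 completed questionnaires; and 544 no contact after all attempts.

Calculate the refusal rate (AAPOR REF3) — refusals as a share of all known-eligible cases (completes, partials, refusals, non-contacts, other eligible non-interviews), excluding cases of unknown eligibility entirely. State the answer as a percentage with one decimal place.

Num → 656
Base → 1136 + 47 + 656 + 544 + 39 = 2422
REF3 = 656 / 2422 = 0.2709

27.1%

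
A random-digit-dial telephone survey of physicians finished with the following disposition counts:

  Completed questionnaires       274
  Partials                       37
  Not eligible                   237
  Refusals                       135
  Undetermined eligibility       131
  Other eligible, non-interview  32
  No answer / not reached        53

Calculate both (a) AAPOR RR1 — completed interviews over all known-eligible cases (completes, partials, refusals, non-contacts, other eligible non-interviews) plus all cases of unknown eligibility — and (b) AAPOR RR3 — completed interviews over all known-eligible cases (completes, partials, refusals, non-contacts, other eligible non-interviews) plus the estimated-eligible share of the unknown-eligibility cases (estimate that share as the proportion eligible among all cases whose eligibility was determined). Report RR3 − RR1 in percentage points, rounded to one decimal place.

2.7

Num: 274
Denominator: 274 + 37 + 135 + 53 + 32 + 131 = 662
RR1 = 274 / 662 = 0.4139
Eligible (known): 274 + 37 + 135 + 53 + 32 = 531
e = 531 / (531 + 237) = 531 / 768 = 0.6914
Eligible share of unknowns: 0.6914 × 131 = 90.57
Denominator: 531 + 90.57 = 621.57
RR3 = 274 / 621.57 = 0.4408
Difference = 44.08 − 41.39 = 2.69 percentage points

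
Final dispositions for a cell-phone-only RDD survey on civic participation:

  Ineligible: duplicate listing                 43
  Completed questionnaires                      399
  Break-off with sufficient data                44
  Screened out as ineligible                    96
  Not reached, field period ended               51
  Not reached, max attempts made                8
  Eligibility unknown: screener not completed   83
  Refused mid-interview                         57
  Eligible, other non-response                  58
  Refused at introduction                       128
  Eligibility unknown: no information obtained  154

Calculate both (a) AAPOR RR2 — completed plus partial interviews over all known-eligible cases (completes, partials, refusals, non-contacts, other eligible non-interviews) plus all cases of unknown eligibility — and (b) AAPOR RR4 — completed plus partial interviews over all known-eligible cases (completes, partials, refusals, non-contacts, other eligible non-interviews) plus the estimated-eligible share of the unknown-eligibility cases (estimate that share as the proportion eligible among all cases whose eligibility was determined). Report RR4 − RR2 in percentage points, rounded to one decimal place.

1.8

Declined to participate = 128 + 57 = 185
No answer / not reached = 51 + 8 = 59
Unknown if eligible = 83 + 154 = 237
Screened out, ineligible = 96 + 43 = 139
Top = 399 + 44 = 443
Denominator = 399 + 44 + 185 + 59 + 58 + 237 = 982
RR2 = 443 / 982 = 0.4511
Eligible (known) = 399 + 44 + 185 + 59 + 58 = 745
e = 745 / (745 + 139) = 745 / 884 = 0.8428
Eligible share of unknowns = 0.8428 × 237 = 199.74
Denominator = 745 + 199.74 = 944.74
RR4 = 443 / 944.74 = 0.4689
Difference = 46.89 − 45.11 = 1.78 percentage points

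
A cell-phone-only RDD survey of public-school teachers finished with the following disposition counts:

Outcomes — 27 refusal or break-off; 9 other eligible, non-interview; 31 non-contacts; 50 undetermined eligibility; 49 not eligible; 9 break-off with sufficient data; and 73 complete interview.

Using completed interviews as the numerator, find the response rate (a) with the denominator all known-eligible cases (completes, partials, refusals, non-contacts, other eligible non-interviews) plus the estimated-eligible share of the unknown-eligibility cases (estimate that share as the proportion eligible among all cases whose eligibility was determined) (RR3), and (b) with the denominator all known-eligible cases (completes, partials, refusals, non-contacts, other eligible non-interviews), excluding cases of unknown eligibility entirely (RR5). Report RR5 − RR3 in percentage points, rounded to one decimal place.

Numerator = 73
Eligible (known) = 73 + 9 + 27 + 31 + 9 = 149
e = 149 / (149 + 49) = 149 / 198 = 0.7525
Eligible share of unknowns = 0.7525 × 50 = 37.62
Base = 149 + 37.62 = 186.62
RR3 = 73 / 186.62 = 0.3912
Base = 73 + 9 + 27 + 31 + 9 = 149
RR5 = 73 / 149 = 0.4899
Difference = 48.99 − 39.12 = 9.87 percentage points

9.9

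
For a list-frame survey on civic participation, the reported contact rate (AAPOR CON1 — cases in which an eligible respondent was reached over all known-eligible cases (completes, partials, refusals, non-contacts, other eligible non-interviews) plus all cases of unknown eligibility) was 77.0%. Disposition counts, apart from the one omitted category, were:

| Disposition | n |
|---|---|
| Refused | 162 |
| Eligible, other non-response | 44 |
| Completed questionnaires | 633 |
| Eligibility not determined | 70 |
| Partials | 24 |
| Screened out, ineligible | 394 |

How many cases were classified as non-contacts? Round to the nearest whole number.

188

Top: 633 + 24 + 162 + 44 = 863
CON1 = 863 / D = 0.770
D = 863 / 0.770 = 1120.8
Other denominator terms total 933
non-contacts = 1120.8 − 933 ≈ 188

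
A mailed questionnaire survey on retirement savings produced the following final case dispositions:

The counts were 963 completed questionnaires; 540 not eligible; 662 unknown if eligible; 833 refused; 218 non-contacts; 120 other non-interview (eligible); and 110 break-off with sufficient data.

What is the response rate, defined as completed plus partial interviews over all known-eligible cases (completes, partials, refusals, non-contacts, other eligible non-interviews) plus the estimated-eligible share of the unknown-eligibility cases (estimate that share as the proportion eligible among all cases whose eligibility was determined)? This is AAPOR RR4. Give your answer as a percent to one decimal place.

38.6%

Numerator → 963 + 110 = 1073
Eligible (known) → 963 + 110 + 833 + 218 + 120 = 2244
e = 2244 / (2244 + 540) = 2244 / 2784 = 0.8060
e × U → 0.8060 × 662 = 533.57
Denom → 2244 + 533.57 = 2777.57
RR4 = 1073 / 2777.57 = 0.3863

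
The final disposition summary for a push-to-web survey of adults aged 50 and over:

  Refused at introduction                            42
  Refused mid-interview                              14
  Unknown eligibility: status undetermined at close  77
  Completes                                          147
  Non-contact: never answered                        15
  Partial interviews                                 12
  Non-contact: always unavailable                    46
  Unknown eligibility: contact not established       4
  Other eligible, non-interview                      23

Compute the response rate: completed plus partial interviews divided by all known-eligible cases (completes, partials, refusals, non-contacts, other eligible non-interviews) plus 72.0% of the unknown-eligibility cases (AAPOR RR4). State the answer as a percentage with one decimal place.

44.5%

Declined to participate = 42 + 14 = 56
No answer / not reached = 15 + 46 = 61
Undetermined eligibility = 4 + 77 = 81
Top: 147 + 12 = 159
Determined eligible: 147 + 12 + 56 + 61 + 23 = 299
Estimated eligible among unknowns: 0.7200 × 81 = 58.32
Denom: 299 + 58.32 = 357.32
RR4 = 159 / 357.32 = 0.4450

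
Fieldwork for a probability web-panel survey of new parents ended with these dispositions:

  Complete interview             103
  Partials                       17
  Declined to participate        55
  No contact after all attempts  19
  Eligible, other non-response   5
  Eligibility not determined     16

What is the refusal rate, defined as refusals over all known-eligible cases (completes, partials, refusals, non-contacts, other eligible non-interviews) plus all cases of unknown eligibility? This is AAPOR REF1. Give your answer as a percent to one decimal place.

25.6%

Top: 55
Denominator: 103 + 17 + 55 + 19 + 5 + 16 = 215
REF1 = 55 / 215 = 0.2558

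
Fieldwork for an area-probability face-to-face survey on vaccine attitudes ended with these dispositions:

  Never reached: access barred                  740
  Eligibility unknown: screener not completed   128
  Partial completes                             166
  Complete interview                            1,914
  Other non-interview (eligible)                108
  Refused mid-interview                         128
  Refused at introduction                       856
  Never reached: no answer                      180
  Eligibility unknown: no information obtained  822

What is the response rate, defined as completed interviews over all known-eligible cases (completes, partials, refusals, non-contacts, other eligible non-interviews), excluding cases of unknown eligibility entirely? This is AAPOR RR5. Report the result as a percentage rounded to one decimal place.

46.8%

Refused = 856 + 128 = 984
No contact after all attempts = 180 + 740 = 920
Unknown if eligible = 128 + 822 = 950
Num → 1914
Denom → 1914 + 166 + 984 + 920 + 108 = 4092
RR5 = 1914 / 4092 = 0.4677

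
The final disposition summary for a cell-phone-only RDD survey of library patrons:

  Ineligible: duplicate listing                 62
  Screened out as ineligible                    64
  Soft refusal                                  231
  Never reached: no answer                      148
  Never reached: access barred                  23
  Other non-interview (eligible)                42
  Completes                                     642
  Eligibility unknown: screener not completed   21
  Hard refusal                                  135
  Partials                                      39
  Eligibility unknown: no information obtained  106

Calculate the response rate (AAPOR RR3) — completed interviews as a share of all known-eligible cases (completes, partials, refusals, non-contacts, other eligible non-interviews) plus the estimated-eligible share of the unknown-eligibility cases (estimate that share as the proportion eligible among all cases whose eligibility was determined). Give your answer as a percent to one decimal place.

Refused = 135 + 231 = 366
Never reached = 148 + 23 = 171
Eligibility not determined = 21 + 106 = 127
Ineligible = 64 + 62 = 126
Num = 642
Known eligible = 642 + 39 + 366 + 171 + 42 = 1260
e = 1260 / (1260 + 126) = 1260 / 1386 = 0.9091
Estimated eligible among unknowns = 0.9091 × 127 = 115.46
Denominator = 1260 + 115.46 = 1375.46
RR3 = 642 / 1375.46 = 0.4668

46.7%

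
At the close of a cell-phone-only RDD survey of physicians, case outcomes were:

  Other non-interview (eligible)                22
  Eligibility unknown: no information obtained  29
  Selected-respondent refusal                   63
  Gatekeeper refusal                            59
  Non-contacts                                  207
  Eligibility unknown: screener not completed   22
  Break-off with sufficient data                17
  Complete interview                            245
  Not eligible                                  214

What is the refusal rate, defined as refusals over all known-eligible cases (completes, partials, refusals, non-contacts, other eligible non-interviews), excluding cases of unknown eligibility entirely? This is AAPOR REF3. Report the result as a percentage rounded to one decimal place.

19.9%

Refused = 59 + 63 = 122
Unknown if eligible = 22 + 29 = 51
Numerator: 122
Base: 245 + 17 + 122 + 207 + 22 = 613
REF3 = 122 / 613 = 0.1990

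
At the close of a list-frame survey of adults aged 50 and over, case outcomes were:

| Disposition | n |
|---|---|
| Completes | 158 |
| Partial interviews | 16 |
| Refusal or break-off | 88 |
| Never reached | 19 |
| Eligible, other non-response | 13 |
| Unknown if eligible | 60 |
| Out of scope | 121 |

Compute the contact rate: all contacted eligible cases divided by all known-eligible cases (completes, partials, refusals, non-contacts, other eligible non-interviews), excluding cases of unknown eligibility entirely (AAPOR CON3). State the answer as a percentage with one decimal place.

Numerator = 158 + 16 + 88 + 13 = 275
Base = 158 + 16 + 88 + 19 + 13 = 294
CON3 = 275 / 294 = 0.9354

93.5%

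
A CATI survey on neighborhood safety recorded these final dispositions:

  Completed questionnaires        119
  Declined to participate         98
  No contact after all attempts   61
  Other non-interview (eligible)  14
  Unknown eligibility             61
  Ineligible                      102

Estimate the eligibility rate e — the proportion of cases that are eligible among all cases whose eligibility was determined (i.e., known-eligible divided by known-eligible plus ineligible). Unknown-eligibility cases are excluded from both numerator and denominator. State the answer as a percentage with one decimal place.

74.1%

Eligible (known) = 119 + 98 + 61 + 14 = 292
e = 292 / (292 + 102) = 292 / 394 = 0.7411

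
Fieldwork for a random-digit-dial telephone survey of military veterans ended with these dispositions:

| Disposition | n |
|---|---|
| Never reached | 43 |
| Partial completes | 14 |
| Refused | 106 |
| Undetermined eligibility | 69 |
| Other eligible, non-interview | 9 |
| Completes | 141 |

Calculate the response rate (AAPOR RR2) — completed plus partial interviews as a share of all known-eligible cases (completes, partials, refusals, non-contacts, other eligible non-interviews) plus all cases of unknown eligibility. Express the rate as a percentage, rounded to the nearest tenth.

40.6%

Numerator: 141 + 14 = 155
Denominator: 141 + 14 + 106 + 43 + 9 + 69 = 382
RR2 = 155 / 382 = 0.4058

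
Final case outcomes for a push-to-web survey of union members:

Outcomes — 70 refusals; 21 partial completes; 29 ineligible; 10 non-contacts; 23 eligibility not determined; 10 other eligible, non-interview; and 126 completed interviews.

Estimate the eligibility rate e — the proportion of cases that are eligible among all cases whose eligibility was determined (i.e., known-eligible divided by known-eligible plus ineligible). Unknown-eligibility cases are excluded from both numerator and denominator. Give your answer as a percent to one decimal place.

89.1%

Determined eligible = 126 + 21 + 70 + 10 + 10 = 237
e = 237 / (237 + 29) = 237 / 266 = 0.8910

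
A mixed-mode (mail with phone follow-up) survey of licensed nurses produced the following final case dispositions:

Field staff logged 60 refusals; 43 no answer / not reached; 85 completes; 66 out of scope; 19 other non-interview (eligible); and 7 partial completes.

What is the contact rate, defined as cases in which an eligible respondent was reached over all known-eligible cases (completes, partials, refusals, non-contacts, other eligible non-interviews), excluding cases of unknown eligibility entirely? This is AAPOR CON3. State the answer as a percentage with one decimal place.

79.9%

Numerator → 85 + 7 + 60 + 19 = 171
Denominator → 85 + 7 + 60 + 43 + 19 = 214
CON3 = 171 / 214 = 0.7991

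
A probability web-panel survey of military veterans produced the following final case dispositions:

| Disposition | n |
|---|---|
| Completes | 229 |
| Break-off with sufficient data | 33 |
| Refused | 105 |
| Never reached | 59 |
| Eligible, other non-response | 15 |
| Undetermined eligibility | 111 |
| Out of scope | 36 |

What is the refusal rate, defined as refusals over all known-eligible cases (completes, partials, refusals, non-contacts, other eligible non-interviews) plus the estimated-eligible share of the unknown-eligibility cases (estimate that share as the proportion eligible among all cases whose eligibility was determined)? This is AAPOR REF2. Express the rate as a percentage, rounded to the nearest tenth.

19.3%

Num = 105
Determined eligible = 229 + 33 + 105 + 59 + 15 = 441
e = 441 / (441 + 36) = 441 / 477 = 0.9245
Estimated eligible among unknowns = 0.9245 × 111 = 102.62
Denominator = 441 + 102.62 = 543.62
REF2 = 105 / 543.62 = 0.1931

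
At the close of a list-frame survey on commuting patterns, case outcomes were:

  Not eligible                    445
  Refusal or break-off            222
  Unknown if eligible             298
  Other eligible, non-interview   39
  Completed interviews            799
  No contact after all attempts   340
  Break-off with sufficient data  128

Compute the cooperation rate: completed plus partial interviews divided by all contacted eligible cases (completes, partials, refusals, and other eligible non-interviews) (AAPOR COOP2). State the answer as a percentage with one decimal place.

78.0%

Numerator → 799 + 128 = 927
Base → 799 + 128 + 222 + 39 = 1188
COOP2 = 927 / 1188 = 0.7803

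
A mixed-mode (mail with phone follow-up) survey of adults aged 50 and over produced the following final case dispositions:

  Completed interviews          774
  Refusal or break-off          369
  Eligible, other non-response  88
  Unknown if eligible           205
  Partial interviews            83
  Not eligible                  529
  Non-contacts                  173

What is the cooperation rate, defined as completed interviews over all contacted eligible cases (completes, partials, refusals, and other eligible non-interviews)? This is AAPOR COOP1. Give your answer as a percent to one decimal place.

58.9%

Top: 774
Denominator: 774 + 83 + 369 + 88 = 1314
COOP1 = 774 / 1314 = 0.5890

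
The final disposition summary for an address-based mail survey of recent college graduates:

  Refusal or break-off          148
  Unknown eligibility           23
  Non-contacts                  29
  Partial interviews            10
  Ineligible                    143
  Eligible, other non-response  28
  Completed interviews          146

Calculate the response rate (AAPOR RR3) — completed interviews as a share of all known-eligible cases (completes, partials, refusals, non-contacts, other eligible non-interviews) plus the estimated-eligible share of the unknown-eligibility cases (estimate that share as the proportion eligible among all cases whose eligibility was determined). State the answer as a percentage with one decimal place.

Numerator = 146
Determined eligible = 146 + 10 + 148 + 29 + 28 = 361
e = 361 / (361 + 143) = 361 / 504 = 0.7163
Eligible share of unknowns = 0.7163 × 23 = 16.47
Base = 361 + 16.47 = 377.47
RR3 = 146 / 377.47 = 0.3868

38.7%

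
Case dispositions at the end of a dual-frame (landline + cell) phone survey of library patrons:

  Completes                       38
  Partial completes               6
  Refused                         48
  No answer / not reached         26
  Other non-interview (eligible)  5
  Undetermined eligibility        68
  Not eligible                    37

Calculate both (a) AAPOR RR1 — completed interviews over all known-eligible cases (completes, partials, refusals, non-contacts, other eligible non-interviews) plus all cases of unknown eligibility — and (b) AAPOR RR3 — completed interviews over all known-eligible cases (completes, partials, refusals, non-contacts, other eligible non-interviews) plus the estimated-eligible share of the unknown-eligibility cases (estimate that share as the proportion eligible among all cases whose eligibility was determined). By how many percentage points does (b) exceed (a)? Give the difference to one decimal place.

1.8

Top → 38
Denominator → 38 + 6 + 48 + 26 + 5 + 68 = 191
RR1 = 38 / 191 = 0.1990
Known eligible → 38 + 6 + 48 + 26 + 5 = 123
e = 123 / (123 + 37) = 123 / 160 = 0.7688
Estimated eligible among unknowns → 0.7688 × 68 = 52.28
Denominator → 123 + 52.28 = 175.28
RR3 = 38 / 175.28 = 0.2168
Difference = 21.68 − 19.90 = 1.78 percentage points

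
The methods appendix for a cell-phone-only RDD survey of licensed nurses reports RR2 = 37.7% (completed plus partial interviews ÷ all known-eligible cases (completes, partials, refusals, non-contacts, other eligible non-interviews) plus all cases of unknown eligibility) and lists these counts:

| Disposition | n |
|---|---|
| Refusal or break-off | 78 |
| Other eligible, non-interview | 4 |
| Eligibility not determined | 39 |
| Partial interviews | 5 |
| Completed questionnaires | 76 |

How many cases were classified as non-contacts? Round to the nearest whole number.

Num = 76 + 5 = 81
RR2 = 81 / D = 0.377
D = 81 / 0.377 = 214.9
Remaining denominator categories sum to 202
non-contacts = 214.9 − 202 ≈ 13

13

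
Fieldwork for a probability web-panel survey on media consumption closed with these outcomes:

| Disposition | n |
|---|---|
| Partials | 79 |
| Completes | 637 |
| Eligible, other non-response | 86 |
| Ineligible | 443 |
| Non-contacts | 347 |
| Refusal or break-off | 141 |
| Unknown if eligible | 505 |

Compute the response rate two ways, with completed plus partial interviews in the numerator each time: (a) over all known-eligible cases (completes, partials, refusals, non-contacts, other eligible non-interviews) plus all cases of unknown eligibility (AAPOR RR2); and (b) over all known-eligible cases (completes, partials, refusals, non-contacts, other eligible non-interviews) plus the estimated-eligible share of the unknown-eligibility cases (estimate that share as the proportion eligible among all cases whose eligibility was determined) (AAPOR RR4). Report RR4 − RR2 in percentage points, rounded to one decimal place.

Num → 637 + 79 = 716
Denominator → 637 + 79 + 141 + 347 + 86 + 505 = 1795
RR2 = 716 / 1795 = 0.3989
Eligible (known) → 637 + 79 + 141 + 347 + 86 = 1290
e = 1290 / (1290 + 443) = 1290 / 1733 = 0.7444
e × U → 0.7444 × 505 = 375.92
Denominator → 1290 + 375.92 = 1665.92
RR4 = 716 / 1665.92 = 0.4298
Difference = 42.98 − 39.89 = 3.09 percentage points

3.1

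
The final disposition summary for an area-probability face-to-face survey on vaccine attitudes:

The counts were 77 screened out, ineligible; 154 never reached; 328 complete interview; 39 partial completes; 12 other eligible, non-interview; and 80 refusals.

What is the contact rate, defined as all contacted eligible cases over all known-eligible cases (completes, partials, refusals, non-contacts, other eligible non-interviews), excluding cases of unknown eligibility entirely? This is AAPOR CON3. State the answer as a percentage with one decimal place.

74.9%

Num → 328 + 39 + 80 + 12 = 459
Denom → 328 + 39 + 80 + 154 + 12 = 613
CON3 = 459 / 613 = 0.7488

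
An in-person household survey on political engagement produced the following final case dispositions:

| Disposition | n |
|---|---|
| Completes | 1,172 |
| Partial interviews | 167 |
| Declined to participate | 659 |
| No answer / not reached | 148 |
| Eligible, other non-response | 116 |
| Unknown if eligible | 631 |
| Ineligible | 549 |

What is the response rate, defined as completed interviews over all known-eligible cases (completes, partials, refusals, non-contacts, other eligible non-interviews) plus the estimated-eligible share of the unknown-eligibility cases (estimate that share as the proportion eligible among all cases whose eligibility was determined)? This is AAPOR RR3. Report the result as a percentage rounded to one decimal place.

Num → 1172
Known eligible → 1172 + 167 + 659 + 148 + 116 = 2262
e = 2262 / (2262 + 549) = 2262 / 2811 = 0.8047
Eligible share of unknowns → 0.8047 × 631 = 507.77
Denominator → 2262 + 507.77 = 2769.77
RR3 = 1172 / 2769.77 = 0.4231

42.3%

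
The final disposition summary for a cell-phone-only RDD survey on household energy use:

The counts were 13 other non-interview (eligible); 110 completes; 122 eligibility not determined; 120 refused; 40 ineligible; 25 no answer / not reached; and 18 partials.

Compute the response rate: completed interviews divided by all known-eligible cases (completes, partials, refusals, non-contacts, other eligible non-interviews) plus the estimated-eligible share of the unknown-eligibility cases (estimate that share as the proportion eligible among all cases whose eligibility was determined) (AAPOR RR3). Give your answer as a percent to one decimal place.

28.0%

Numerator: 110
Determined eligible: 110 + 18 + 120 + 25 + 13 = 286
e = 286 / (286 + 40) = 286 / 326 = 0.8773
e × U: 0.8773 × 122 = 107.03
Base: 286 + 107.03 = 393.03
RR3 = 110 / 393.03 = 0.2799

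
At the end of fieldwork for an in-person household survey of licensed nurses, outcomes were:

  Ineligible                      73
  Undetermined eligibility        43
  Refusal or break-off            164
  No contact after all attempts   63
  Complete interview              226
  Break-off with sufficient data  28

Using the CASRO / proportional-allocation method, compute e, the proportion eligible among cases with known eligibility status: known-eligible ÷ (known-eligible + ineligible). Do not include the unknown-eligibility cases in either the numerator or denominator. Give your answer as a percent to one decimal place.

86.8%

Eligible (known): 226 + 28 + 164 + 63 = 481
e = 481 / (481 + 73) = 481 / 554 = 0.8682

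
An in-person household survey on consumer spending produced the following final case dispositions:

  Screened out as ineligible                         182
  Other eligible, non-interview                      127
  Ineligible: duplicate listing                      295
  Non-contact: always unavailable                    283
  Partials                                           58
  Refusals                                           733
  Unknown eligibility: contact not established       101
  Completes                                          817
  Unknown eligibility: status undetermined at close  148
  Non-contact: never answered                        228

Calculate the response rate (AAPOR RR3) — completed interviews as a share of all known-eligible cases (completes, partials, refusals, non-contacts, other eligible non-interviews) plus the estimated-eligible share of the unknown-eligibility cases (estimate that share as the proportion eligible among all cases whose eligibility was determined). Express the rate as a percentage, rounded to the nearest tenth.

33.3%

Non-contacts = 228 + 283 = 511
Eligibility not determined = 101 + 148 = 249
Not eligible = 182 + 295 = 477
Num: 817
Known eligible: 817 + 58 + 733 + 511 + 127 = 2246
e = 2246 / (2246 + 477) = 2246 / 2723 = 0.8248
e × U: 0.8248 × 249 = 205.38
Denom: 2246 + 205.38 = 2451.38
RR3 = 817 / 2451.38 = 0.3333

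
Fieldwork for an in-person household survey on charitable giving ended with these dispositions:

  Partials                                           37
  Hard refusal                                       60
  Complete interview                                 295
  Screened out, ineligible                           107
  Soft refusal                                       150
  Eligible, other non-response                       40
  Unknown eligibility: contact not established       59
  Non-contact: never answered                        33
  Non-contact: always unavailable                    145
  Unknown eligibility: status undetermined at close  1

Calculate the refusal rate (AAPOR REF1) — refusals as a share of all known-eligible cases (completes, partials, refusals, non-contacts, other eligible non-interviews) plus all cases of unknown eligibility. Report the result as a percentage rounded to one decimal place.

25.6%

Refusals = 60 + 150 = 210
No answer / not reached = 33 + 145 = 178
Unknown if eligible = 59 + 1 = 60
Num = 210
Base = 295 + 37 + 210 + 178 + 40 + 60 = 820
REF1 = 210 / 820 = 0.2561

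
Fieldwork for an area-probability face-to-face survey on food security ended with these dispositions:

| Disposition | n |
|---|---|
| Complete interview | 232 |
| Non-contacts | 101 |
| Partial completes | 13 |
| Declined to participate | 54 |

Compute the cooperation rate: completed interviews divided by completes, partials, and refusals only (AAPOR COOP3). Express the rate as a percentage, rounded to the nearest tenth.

77.6%

Num → 232
Denom → 232 + 13 + 54 = 299
COOP3 = 232 / 299 = 0.7759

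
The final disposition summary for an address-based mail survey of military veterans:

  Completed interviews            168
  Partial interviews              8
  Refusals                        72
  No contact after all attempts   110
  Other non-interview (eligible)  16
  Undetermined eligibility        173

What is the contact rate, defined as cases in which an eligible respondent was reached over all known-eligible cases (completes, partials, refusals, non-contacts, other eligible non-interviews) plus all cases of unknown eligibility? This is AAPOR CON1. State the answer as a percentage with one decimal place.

48.3%

Num: 168 + 8 + 72 + 16 = 264
Denom: 168 + 8 + 72 + 110 + 16 + 173 = 547
CON1 = 264 / 547 = 0.4826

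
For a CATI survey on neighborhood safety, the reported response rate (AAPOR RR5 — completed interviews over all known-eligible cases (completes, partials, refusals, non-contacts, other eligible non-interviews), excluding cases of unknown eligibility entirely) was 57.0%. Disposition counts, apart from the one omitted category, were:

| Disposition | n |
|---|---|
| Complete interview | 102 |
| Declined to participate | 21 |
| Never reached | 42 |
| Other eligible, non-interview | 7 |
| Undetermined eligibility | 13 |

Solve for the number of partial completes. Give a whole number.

7

RR5 = 102 / D = 0.570
D = 102 / 0.570 = 178.9
Remaining denominator categories sum to 172
partial completes = 178.9 − 172 ≈ 7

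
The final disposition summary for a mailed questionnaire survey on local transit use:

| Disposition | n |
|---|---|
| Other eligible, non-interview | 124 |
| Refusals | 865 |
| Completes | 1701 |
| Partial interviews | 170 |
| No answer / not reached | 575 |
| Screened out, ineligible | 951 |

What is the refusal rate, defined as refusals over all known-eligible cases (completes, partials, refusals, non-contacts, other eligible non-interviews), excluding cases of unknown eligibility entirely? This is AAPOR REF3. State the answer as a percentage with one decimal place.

Top → 865
Base → 1701 + 170 + 865 + 575 + 124 = 3435
REF3 = 865 / 3435 = 0.2518

25.2%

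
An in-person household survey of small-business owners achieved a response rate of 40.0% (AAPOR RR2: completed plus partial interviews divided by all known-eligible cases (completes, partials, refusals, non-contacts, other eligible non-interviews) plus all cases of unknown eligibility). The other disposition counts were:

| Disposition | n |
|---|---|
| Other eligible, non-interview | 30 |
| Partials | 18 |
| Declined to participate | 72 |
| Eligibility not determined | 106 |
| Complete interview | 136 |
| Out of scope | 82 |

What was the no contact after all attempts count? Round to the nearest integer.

Numerator → 136 + 18 = 154
RR2 = 154 / D = 0.400
D = 154 / 0.400 = 385.0
Rest of base = 362
no contact after all attempts = 385.0 − 362 ≈ 23

23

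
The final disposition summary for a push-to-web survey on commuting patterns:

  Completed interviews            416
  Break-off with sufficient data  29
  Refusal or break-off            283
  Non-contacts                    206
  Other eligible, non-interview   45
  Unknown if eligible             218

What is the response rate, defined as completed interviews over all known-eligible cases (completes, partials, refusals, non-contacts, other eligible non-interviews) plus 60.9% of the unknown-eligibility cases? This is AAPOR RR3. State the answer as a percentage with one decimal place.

37.4%

Num: 416
Eligible (known): 416 + 29 + 283 + 206 + 45 = 979
e × U: 0.6090 × 218 = 132.76
Denom: 979 + 132.76 = 1111.76
RR3 = 416 / 1111.76 = 0.3742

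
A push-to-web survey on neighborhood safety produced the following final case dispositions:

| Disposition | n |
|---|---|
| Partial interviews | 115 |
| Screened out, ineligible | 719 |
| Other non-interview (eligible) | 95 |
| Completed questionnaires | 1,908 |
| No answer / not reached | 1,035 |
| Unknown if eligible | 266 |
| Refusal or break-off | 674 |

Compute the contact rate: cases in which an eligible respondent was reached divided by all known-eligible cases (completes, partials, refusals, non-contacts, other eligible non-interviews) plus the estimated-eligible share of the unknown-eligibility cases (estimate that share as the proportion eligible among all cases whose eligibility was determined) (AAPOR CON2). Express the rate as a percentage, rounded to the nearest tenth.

Num → 1908 + 115 + 674 + 95 = 2792
Determined eligible → 1908 + 115 + 674 + 1035 + 95 = 3827
e = 3827 / (3827 + 719) = 3827 / 4546 = 0.8418
e × U → 0.8418 × 266 = 223.92
Base → 3827 + 223.92 = 4050.92
CON2 = 2792 / 4050.92 = 0.6892

68.9%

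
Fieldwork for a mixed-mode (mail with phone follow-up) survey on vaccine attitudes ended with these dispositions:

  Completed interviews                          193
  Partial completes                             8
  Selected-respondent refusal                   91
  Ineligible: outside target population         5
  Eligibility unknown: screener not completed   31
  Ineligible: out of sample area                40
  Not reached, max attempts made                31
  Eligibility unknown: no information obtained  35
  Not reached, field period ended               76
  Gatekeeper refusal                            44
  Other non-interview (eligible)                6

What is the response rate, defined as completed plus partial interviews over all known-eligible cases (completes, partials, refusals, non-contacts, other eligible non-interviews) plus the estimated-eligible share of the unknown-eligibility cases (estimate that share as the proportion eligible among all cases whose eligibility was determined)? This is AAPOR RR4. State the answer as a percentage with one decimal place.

39.5%

Refusals = 44 + 91 = 135
Never reached = 76 + 31 = 107
Unknown eligibility = 31 + 35 = 66
Ineligible = 5 + 40 = 45
Numerator: 193 + 8 = 201
Eligible (known): 193 + 8 + 135 + 107 + 6 = 449
e = 449 / (449 + 45) = 449 / 494 = 0.9089
e × U: 0.9089 × 66 = 59.99
Denom: 449 + 59.99 = 508.99
RR4 = 201 / 508.99 = 0.3949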